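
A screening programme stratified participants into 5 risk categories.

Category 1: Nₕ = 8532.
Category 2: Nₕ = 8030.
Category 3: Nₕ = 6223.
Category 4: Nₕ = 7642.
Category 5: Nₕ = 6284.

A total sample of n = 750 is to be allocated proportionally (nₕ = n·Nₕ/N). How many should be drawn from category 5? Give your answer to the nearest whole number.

128

Share of category 5 = 6284/36711 = 0.17117.
Allocate 750 × 0.17117 = 128.381... → 128.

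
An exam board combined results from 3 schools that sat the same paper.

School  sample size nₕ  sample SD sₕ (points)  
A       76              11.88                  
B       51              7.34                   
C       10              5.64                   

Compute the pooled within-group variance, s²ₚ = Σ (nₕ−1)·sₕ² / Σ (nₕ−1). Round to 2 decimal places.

101.23

Degrees of freedom: 75 + 50 + 9 = 134.
Σ(nₕ−1)sₕ² = 75·141.1344 + 50·53.8756 + 9·31.8096 = 13565.1464.
s²ₚ = 13565.1464 / 134 = 101.2324... → 101.23.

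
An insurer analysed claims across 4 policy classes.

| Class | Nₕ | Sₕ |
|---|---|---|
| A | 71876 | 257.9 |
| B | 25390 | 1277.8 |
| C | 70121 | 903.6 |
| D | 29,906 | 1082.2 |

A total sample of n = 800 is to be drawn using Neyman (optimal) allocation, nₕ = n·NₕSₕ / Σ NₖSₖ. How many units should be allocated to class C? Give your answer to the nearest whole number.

346

Σ NₕSₕ = 71876·257.9 + 25390·1277.8 + 70121·903.6 + 29906·1082.2 = 146705771.2.
Share for C: 63361335.6/146705771.2 = 0.43189.
n_C = 800 × 0.43189 = 345.515... → 346.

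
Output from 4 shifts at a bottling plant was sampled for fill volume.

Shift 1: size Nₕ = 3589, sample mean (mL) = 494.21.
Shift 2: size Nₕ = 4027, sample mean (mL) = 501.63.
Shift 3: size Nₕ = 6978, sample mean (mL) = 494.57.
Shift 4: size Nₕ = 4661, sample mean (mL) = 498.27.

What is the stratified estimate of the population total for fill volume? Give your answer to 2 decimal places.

9567329.63

Population total = Σ Nₕ·x̄ₕ (each stratum's size times its mean).
3589·494.21 + 4027·501.63 + 6978·494.57 + 4661·498.27 = 1773719.69 + 2020064.01 + 3451109.46 + 2322436.47 = 9567329.63.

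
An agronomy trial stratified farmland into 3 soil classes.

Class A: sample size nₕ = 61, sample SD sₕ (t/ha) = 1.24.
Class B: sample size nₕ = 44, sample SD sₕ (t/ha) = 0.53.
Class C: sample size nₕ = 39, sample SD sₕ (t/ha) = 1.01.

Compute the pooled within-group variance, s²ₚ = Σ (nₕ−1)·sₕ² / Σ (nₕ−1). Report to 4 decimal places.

A: (61−1)·1.24² = 60·1.5376 = 92.256
B: (44−1)·0.53² = 43·0.2809 = 12.0787
C: (39−1)·1.01² = 38·1.0201 = 38.7638
Numerator = 143.0985; denominator = Σ(nₕ−1) = 141.
s²ₚ = 143.0985/141 = 1.014883... → 1.0149.

1.0149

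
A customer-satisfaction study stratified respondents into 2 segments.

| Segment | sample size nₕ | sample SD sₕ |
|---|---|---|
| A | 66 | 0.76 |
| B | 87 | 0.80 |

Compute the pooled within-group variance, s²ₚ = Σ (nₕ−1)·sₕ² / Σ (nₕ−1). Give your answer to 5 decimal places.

A: (66−1)·0.76² = 65·0.5776 = 37.544
B: (87−1)·0.80² = 86·0.64 = 55.04
Numerator = 92.584; denominator = Σ(nₕ−1) = 151.
s²ₚ = 92.584/151 = 0.6131391... → 0.61314.

0.61314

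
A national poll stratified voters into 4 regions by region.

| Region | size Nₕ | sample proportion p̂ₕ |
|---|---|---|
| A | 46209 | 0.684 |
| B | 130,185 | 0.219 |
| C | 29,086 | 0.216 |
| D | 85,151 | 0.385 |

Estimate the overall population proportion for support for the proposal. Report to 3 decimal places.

Wₕ = Nₕ/N with N = 290631: 0.1590, 0.4479, 0.1001, 0.2930.
p̂_st = 0.1590·0.684 + 0.4479·0.219 + 0.1001·0.216 + 0.2930·0.385 ≈ 0.34127... → 0.341.

0.341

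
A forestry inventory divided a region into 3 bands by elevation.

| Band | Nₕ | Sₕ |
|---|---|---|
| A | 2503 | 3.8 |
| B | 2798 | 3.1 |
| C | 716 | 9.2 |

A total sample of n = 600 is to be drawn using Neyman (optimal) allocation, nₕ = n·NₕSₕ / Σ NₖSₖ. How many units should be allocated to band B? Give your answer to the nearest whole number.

Σ NₕSₕ = 2503·3.8 + 2798·3.1 + 716·9.2 = 24772.4.
Share for B: 8673.8/24772.4 = 0.35014.
n_B = 600 × 0.35014 = 210.084... → 210.

210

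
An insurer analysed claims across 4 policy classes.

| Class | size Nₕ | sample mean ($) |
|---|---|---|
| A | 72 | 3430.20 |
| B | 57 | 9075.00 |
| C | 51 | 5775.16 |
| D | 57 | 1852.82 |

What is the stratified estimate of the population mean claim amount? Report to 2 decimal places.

4913.05

N = 72 + 57 + 51 + 57 = 237.
Weight each subgroup mean by Nₕ/N and sum.
Σ Nₕx̄ₕ = 72·3430.20 + 57·9075.00 + 51·5775.16 + 57·1852.82 = 246974.4 + 517275 + 294533.16 + 105610.74 = 1164393.3.
Divide by N: 1164393.3 / 237 = 4913.0519... → 4913.05.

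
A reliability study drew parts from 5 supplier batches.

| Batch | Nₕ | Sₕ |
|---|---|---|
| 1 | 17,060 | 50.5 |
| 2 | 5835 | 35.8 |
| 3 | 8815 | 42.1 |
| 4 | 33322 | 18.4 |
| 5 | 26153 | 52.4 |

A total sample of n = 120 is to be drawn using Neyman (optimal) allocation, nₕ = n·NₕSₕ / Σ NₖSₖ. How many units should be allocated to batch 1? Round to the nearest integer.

30

1: NₕSₕ = 17060·50.5 = 861530
2: NₕSₕ = 5835·35.8 = 208893
3: NₕSₕ = 8815·42.1 = 371111.5
4: NₕSₕ = 33322·18.4 = 613124.8
5: NₕSₕ = 26153·52.4 = 1370417.2
Σ NₕSₕ = 3425076.5.
n_1 = 120·861530/3425076.5 = 30.184... → 30.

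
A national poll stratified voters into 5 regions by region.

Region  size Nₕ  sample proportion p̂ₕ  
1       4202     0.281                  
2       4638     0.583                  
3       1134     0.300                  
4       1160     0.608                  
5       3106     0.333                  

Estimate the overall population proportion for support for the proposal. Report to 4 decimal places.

N = 4202 + 4638 + 1134 + 1160 + 3106 = 14240.
Overall proportion = Σ (Nₕ/N)·p̂ₕ.
Σ Nₕp̂ₕ = 1180.762 + 2703.954 + 340.2 + 705.28 + 1034.298 = 5964.494.
5964.494 / 14240 = 0.418855... → 0.4189.

0.4189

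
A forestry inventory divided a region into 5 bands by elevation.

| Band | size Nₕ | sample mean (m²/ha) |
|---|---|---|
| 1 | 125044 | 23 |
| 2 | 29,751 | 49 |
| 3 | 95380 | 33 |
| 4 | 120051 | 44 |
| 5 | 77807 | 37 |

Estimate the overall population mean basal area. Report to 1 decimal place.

34.9

N = 448033; weights Wₕ = Nₕ/N = (0.2791, 0.0664, 0.2129, 0.2680, 0.1737).
x̄_st = Σ Wₕ·x̄ₕ = 0.2791·23 + 0.0664·49 + 0.2129·33 + 0.2680·44 + 0.1737·37 ≈ 34.914...
→ 34.9.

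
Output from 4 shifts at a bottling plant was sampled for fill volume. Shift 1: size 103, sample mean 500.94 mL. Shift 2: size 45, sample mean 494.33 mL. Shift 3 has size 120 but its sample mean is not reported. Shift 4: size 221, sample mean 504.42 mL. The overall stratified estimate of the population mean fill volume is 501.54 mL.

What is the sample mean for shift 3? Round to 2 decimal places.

Σ Nₕx̄ₕ = N·μ, so 120·x̄_3 = 489·501.54 − (103·500.94 + 45·494.33 + 221·504.42).
= 245253.06 − 185318.49 = 59934.57.
x̄_3 = 59934.57 / 120 = 499.4548... → 499.45.

499.45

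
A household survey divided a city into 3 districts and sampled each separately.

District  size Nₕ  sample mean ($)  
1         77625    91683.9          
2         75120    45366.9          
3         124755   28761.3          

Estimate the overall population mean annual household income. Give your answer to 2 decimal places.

50857.80

x̄_st = (Σ Nₕx̄ₕ) / (Σ Nₕ) = (77625·91683.9 + 75120·45366.9 + 124755·28761.3) / 277500
= 14113040247 / 277500 = 50857.8027... → 50857.80.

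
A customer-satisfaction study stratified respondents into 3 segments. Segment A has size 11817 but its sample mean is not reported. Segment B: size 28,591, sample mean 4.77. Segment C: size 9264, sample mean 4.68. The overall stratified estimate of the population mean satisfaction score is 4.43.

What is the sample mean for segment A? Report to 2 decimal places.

N = 11817 + 28591 + 9264 = 49672.
Overall total = μ·N = 4.43·49672 = 220046.96.
Subtract the known strata: 28591·4.77 + 9264·4.68 = 179734.59.
Remaining total for segment A: 220046.96 − 179734.59 = 40312.37.
Divide by its size: 40312.37 / 11817 = 3.4114... → 3.41.

3.41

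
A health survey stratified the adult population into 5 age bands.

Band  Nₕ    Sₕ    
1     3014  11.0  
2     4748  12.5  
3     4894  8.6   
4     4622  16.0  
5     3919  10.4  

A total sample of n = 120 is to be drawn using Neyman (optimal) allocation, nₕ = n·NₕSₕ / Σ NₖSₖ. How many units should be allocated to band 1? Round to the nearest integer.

1: NₕSₕ = 3014·11.0 = 33154
2: NₕSₕ = 4748·12.5 = 59350
3: NₕSₕ = 4894·8.6 = 42088.4
4: NₕSₕ = 4622·16.0 = 73952
5: NₕSₕ = 3919·10.4 = 40757.6
Σ NₕSₕ = 249302.
n_1 = 120·33154/249302 = 15.958... → 16.

16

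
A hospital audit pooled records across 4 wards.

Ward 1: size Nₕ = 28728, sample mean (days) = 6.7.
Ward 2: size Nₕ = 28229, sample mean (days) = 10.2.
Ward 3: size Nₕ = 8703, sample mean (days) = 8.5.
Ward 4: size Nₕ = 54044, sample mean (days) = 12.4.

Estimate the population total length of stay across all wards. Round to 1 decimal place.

1224534.5

Population total = Σ Nₕ·x̄ₕ (each stratum's size times its mean).
28728·6.7 + 28229·10.2 + 8703·8.5 + 54044·12.4 = 192477.6 + 287935.8 + 73975.5 + 670145.6 = 1224534.5.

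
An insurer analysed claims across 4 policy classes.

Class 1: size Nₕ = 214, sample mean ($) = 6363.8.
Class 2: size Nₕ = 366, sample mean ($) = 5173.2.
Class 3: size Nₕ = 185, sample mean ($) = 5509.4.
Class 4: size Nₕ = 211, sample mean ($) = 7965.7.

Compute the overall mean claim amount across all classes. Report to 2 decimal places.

N = 976; weights Wₕ = Nₕ/N = (0.2193, 0.3750, 0.1895, 0.2162).
x̄_st = Σ Wₕ·x̄ₕ = 0.2193·6363.8 + 0.3750·5173.2 + 0.1895·5509.4 + 0.2162·7965.7 ≈ 6101.6866...
→ 6101.69.

6101.69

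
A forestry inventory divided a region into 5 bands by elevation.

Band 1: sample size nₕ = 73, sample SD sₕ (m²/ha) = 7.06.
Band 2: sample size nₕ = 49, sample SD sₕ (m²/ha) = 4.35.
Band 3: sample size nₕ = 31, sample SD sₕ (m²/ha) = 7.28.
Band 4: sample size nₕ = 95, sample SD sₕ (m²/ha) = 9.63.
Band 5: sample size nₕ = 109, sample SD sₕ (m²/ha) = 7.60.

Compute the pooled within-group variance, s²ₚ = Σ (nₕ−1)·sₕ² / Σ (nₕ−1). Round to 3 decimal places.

Degrees of freedom: 72 + 48 + 30 + 94 + 108 = 352.
Σ(nₕ−1)sₕ² = 72·49.8436 + 48·18.9225 + 30·52.9984 + 94·92.7369 + 108·57.76 = 21042.3198.
s²ₚ = 21042.3198 / 352 = 59.77932... → 59.779.

59.779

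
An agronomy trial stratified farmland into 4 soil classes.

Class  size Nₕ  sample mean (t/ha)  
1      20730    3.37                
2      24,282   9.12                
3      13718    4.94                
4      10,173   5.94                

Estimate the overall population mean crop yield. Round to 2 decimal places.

6.09

N = 20730 + 24282 + 13718 + 10173 = 68903.
Overall mean = Σ (Nₕ/N)·x̄ₕ — weight by population share, not a simple average.
Σ Nₕx̄ₕ = 20730·3.37 + 24282·9.12 + 13718·4.94 + 10173·5.94 = 69860.1 + 221451.84 + 67766.92 + 60427.62 = 419506.48.
Divide by N: 419506.48 / 68903 = 6.0884... → 6.09.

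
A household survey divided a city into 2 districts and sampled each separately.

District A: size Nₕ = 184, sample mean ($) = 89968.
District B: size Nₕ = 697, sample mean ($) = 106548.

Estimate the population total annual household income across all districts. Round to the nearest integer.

A: 184·89968 = 16554112
B: 697·106548 = 74263956
τ̂ = Σ Nₕx̄ₕ = 90818068.

90818068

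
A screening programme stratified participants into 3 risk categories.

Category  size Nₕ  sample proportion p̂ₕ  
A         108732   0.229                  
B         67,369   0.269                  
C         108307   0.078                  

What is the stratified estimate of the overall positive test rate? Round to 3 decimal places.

0.181

Wₕ = Nₕ/N with N = 284408: 0.3823, 0.2369, 0.3808.
p̂_st = 0.3823·0.229 + 0.2369·0.269 + 0.3808·0.078 ≈ 0.18097... → 0.181.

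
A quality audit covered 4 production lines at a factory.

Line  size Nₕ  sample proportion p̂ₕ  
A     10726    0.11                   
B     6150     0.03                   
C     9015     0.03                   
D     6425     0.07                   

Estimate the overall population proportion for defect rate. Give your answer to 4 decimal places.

0.0645

N = 10726 + 6150 + 9015 + 6425 = 32316.
Overall proportion = Σ (Nₕ/N)·p̂ₕ.
Σ Nₕp̂ₕ = 1179.86 + 184.5 + 270.45 + 449.75 = 2084.56.
2084.56 / 32316 = 0.064506... → 0.0645.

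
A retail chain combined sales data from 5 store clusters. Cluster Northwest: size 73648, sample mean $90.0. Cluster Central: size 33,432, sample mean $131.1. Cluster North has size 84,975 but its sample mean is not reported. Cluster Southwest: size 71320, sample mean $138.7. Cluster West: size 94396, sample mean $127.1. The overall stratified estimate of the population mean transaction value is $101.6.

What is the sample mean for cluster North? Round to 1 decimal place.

40.6

N = 73648 + 33432 + 84975 + 71320 + 94396 = 357771.
Overall total = μ·N = 101.6·357771 = 36349533.6.
Subtract the known strata: 73648·90.0 + 33432·131.1 + 71320·138.7 + 94396·127.1 = 32901070.8.
Remaining total for cluster North: 36349533.6 − 32901070.8 = 3448462.8.
Divide by its size: 3448462.8 / 84975 = 40.582... → 40.6.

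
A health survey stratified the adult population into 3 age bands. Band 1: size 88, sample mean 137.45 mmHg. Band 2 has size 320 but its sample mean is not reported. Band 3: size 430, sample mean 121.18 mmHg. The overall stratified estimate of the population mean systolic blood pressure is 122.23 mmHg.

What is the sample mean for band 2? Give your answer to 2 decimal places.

119.46

N = 88 + 320 + 430 = 838.
Overall total = μ·N = 122.23·838 = 102428.74.
Subtract the known strata: 88·137.45 + 430·121.18 = 64203.
Remaining total for band 2: 102428.74 − 64203 = 38225.74.
Divide by its size: 38225.74 / 320 = 119.4554... → 119.46.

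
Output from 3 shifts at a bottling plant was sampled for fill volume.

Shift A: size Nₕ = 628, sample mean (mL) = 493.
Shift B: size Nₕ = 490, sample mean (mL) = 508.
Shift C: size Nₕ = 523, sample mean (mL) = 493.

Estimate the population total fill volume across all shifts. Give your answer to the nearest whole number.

A: 628·493 = 309604
B: 490·508 = 248920
C: 523·493 = 257839
τ̂ = Σ Nₕx̄ₕ = 816363.

816363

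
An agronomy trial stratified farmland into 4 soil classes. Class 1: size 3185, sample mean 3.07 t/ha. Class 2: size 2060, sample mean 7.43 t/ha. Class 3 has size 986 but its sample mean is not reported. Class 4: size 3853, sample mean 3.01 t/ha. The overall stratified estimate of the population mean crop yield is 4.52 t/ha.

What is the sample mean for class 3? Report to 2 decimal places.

Σ Nₕx̄ₕ = N·μ, so 986·x̄_3 = 10084·4.52 − (3185·3.07 + 2060·7.43 + 3853·3.01).
= 45579.68 − 36681.28 = 8898.4.
x̄_3 = 8898.4 / 986 = 9.0247... → 9.02.

9.02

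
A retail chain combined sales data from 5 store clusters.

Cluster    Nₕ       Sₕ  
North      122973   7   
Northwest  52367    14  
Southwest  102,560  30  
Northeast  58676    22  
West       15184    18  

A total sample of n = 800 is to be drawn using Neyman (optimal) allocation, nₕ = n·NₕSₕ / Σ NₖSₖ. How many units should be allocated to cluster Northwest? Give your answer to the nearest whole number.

North: NₕSₕ = 122973·7 = 860811
Northwest: NₕSₕ = 52367·14 = 733138
Southwest: NₕSₕ = 102560·30 = 3076800
Northeast: NₕSₕ = 58676·22 = 1290872
West: NₕSₕ = 15184·18 = 273312
Σ NₕSₕ = 6234933.
n_Northwest = 800·733138/6234933 = 94.068... → 94.

94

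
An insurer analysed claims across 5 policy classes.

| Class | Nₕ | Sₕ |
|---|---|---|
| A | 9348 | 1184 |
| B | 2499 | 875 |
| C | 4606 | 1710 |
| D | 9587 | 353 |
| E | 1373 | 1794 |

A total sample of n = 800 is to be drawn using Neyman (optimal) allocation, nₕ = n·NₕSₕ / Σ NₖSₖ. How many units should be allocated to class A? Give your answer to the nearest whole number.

328

A: NₕSₕ = 9348·1184 = 11068032
B: NₕSₕ = 2499·875 = 2186625
C: NₕSₕ = 4606·1710 = 7876260
D: NₕSₕ = 9587·353 = 3384211
E: NₕSₕ = 1373·1794 = 2463162
Σ NₕSₕ = 26978290.
n_A = 800·11068032/26978290 = 328.206... → 328.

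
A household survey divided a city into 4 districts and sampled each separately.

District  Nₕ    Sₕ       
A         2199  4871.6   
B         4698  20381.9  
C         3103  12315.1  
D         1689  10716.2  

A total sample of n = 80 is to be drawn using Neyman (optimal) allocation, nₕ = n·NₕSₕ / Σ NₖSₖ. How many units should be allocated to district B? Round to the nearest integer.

47

Σ NₕSₕ = 2199·4871.6 + 4698·20381.9 + 3103·12315.1 + 1689·10716.2 = 162780231.7.
Share for B: 95754166.2/162780231.7 = 0.58824.
n_B = 80 × 0.58824 = 47.059... → 47.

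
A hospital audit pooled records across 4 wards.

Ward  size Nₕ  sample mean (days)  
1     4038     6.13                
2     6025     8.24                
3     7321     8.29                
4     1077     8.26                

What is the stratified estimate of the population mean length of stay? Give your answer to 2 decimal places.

x̄_st = (Σ Nₕx̄ₕ) / (Σ Nₕ) = (4038·6.13 + 6025·8.24 + 7321·8.29 + 1077·8.26) / 18461
= 143986.05 / 18461 = 7.7995... → 7.80.

7.80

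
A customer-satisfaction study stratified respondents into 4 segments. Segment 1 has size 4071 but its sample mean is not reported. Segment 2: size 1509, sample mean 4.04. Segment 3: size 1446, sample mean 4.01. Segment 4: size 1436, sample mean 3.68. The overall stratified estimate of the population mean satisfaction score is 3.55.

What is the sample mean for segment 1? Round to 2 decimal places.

N = 4071 + 1509 + 1446 + 1436 = 8462.
Overall total = μ·N = 3.55·8462 = 30040.1.
Subtract the known strata: 1509·4.04 + 1446·4.01 + 1436·3.68 = 17179.3.
Remaining total for segment 1: 30040.1 − 17179.3 = 12860.8.
Divide by its size: 12860.8 / 4071 = 3.1591... → 3.16.

3.16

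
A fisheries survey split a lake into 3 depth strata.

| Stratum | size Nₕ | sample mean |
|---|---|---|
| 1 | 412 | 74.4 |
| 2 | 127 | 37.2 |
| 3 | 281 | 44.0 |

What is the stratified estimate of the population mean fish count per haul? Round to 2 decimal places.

58.22

N = 412 + 127 + 281 = 820.
Overall mean = Σ (Nₕ/N)·x̄ₕ — weight by population share, not a simple average.
Σ Nₕx̄ₕ = 412·74.4 + 127·37.2 + 281·44.0 = 30652.8 + 4724.4 + 12364 = 47741.2.
Divide by N: 47741.2 / 820 = 58.2210... → 58.22.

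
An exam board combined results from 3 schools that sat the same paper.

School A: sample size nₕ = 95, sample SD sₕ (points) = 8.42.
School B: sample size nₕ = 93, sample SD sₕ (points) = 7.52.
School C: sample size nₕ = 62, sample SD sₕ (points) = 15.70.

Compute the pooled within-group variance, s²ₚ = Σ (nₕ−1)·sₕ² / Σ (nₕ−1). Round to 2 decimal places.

A: (95−1)·8.42² = 94·70.8964 = 6664.2616
B: (93−1)·7.52² = 92·56.5504 = 5202.6368
C: (62−1)·15.70² = 61·246.49 = 15035.89
Numerator = 26902.7884; denominator = Σ(nₕ−1) = 247.
s²ₚ = 26902.7884/247 = 108.9182... → 108.92.

108.92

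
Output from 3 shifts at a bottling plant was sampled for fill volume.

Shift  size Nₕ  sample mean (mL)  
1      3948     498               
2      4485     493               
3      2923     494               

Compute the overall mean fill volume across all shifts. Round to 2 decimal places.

x̄_st = (Σ Nₕx̄ₕ) / (Σ Nₕ) = (3948·498 + 4485·493 + 2923·494) / 11356
= 5621171 / 11356 = 494.9957... → 495.00.

495.00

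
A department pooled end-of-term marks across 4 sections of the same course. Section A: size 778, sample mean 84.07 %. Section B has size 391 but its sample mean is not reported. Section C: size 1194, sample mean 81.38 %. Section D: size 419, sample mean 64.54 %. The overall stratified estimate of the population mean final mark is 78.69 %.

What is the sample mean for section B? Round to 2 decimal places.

Σ Nₕx̄ₕ = N·μ, so 391·x̄_B = 2782·78.69 − (778·84.07 + 1194·81.38 + 419·64.54).
= 218915.58 − 189616.44 = 29299.14.
x̄_B = 29299.14 / 391 = 74.9339... → 74.93.

74.93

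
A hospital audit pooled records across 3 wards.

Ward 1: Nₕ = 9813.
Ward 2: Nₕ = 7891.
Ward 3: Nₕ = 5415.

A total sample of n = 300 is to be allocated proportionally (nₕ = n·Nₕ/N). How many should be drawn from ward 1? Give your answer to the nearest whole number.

127

N = 9813 + 7891 + 5415 = 23119.
n_1 = 300·9813/23119 = 127.337... → 127.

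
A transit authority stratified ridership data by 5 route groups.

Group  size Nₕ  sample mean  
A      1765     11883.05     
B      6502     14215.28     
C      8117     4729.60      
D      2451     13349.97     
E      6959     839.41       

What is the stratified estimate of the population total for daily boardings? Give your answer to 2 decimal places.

190353727.67

Population total = Σ Nₕ·x̄ₕ (each stratum's size times its mean).
1765·11883.05 + 6502·14215.28 + 8117·4729.60 + 2451·13349.97 + 6959·839.41 = 20973583.25 + 92427750.56 + 38390163.2 + 32720776.47 + 5841454.19 = 190353727.67.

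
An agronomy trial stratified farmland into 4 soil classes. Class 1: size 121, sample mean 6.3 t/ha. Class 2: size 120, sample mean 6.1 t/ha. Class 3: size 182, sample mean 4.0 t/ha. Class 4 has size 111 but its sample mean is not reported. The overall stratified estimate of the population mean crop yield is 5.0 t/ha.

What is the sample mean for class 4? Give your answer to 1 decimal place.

N = 121 + 120 + 182 + 111 = 534.
Overall total = μ·N = 5.0·534 = 2670.
Subtract the known strata: 121·6.3 + 120·6.1 + 182·4.0 = 2222.3.
Remaining total for class 4: 2670 − 2222.3 = 447.7.
Divide by its size: 447.7 / 111 = 4.033... → 4.0.

4.0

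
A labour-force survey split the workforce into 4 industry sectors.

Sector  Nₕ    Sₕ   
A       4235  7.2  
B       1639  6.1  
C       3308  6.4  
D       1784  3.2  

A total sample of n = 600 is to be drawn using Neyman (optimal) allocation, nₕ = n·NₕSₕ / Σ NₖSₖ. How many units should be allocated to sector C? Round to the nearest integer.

189

Σ NₕSₕ = 4235·7.2 + 1639·6.1 + 3308·6.4 + 1784·3.2 = 67369.9.
Share for C: 21171.2/67369.9 = 0.31425.
n_C = 600 × 0.31425 = 188.552... → 189.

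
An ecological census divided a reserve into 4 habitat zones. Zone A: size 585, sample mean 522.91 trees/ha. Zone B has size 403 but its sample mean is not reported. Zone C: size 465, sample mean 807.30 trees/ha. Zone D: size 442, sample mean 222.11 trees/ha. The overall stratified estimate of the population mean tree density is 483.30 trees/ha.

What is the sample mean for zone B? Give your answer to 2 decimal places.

N = 585 + 403 + 465 + 442 = 1895.
Overall total = μ·N = 483.30·1895 = 915853.5.
Subtract the known strata: 585·522.91 + 465·807.30 + 442·222.11 = 779469.47.
Remaining total for zone B: 915853.5 − 779469.47 = 136384.03.
Divide by its size: 136384.03 / 403 = 338.4219... → 338.42.

338.42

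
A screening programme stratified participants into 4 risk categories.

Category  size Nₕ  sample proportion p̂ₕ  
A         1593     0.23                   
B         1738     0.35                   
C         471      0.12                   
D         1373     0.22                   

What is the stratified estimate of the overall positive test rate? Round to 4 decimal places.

Wₕ = Nₕ/N with N = 5175: 0.3078, 0.3358, 0.0910, 0.2653.
p̂_st = 0.3078·0.23 + 0.3358·0.35 + 0.0910·0.12 + 0.2653·0.22 ≈ 0.257637... → 0.2576.

0.2576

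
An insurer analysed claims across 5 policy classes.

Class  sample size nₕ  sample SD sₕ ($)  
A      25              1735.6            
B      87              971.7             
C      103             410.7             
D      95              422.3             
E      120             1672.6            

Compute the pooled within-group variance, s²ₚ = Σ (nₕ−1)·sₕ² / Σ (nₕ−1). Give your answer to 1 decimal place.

1224419.9

A: (25−1)·1735.6² = 24·3012307.36 = 72295376.64
B: (87−1)·971.7² = 86·944200.89 = 81201276.54
C: (103−1)·410.7² = 102·168674.49 = 17204797.98
D: (95−1)·422.3² = 94·178337.29 = 16763705.26
E: (120−1)·1672.6² = 119·2797590.76 = 332913300.44
Numerator = 520378456.86; denominator = Σ(nₕ−1) = 425.
s²ₚ = 520378456.86/425 = 1224419.898... → 1224419.9.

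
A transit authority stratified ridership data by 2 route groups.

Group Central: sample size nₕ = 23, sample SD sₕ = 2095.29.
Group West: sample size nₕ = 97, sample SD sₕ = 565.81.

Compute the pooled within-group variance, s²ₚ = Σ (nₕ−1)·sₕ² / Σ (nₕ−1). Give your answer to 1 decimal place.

1078973.0

Degrees of freedom: 22 + 96 = 118.
Σ(nₕ−1)sₕ² = 22·4390240.1841 + 96·320140.9561 = 127318815.8358.
s²ₚ = 127318815.8358 / 118 = 1078973.016... → 1078973.0.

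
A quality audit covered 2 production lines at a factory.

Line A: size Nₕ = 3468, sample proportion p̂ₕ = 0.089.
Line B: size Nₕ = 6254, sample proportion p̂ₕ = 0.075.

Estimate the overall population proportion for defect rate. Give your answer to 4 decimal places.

0.0800

N = 3468 + 6254 = 9722.
Overall proportion = Σ (Nₕ/N)·p̂ₕ.
Σ Nₕp̂ₕ = 308.652 + 469.05 = 777.702.
777.702 / 9722 = 0.079994... → 0.0800.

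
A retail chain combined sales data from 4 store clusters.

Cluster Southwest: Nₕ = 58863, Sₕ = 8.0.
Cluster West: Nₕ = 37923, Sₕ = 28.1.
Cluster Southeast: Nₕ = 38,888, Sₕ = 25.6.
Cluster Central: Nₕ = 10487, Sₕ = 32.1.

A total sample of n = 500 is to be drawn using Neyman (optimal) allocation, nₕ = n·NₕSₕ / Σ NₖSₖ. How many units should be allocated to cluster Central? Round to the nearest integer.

Σ NₕSₕ = 58863·8.0 + 37923·28.1 + 38888·25.6 + 10487·32.1 = 2868705.8.
Share for Central: 336632.7/2868705.8 = 0.11735.
n_Central = 500 × 0.11735 = 58.673... → 59.

59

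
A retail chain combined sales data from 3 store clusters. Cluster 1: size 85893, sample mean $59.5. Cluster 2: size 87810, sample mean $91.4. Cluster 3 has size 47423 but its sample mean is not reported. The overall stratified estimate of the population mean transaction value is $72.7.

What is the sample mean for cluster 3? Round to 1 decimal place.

62.0

N = 85893 + 87810 + 47423 = 221126.
Overall total = μ·N = 72.7·221126 = 16075860.2.
Subtract the known strata: 85893·59.5 + 87810·91.4 = 13136467.5.
Remaining total for cluster 3: 16075860.2 − 13136467.5 = 2939392.7.
Divide by its size: 2939392.7 / 47423 = 61.982... → 62.0.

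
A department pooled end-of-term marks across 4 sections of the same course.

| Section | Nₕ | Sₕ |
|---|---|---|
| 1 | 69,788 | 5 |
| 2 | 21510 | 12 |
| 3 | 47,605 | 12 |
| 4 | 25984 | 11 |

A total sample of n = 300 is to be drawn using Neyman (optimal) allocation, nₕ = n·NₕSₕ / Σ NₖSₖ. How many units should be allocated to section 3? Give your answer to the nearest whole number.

Σ NₕSₕ = 69788·5 + 21510·12 + 47605·12 + 25984·11 = 1464144.
Share for 3: 571260/1464144 = 0.39017.
n_3 = 300 × 0.39017 = 117.050... → 117.

117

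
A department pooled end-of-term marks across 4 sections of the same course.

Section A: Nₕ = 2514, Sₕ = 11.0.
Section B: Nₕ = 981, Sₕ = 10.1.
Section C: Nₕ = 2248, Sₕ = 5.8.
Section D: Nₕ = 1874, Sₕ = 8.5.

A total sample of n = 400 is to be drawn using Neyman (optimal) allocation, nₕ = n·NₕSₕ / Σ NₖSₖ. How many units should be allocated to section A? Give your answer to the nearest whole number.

Σ NₕSₕ = 2514·11.0 + 981·10.1 + 2248·5.8 + 1874·8.5 = 66529.5.
Share for A: 27654/66529.5 = 0.41567.
n_A = 400 × 0.41567 = 166.266... → 166.

166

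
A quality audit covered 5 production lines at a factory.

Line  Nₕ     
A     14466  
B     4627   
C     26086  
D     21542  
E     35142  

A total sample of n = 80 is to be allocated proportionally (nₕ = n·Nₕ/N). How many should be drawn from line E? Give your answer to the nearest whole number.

28

Share of line E = 35142/101863 = 0.34499.
Allocate 80 × 0.34499 = 27.599... → 28.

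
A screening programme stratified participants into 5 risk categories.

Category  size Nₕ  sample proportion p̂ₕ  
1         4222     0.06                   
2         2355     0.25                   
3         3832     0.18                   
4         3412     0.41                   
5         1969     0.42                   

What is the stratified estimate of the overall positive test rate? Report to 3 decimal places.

0.238

Wₕ = Nₕ/N with N = 15790: 0.2674, 0.1491, 0.2427, 0.2161, 0.1247.
p̂_st = 0.2674·0.06 + 0.1491·0.25 + 0.2427·0.18 + 0.2161·0.41 + 0.1247·0.42 ≈ 0.23798... → 0.238.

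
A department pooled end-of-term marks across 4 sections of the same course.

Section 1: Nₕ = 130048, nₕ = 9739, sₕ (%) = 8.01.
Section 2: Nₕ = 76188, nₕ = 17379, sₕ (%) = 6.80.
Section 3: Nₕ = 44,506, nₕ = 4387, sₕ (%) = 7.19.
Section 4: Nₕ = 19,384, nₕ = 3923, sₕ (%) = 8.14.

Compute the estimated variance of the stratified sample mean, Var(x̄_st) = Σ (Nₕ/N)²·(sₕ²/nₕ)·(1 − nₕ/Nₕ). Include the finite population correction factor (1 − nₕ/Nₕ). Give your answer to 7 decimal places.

N = 270126; Wₕ = Nₕ/N.
section 1: (130048/270126)²·8.01²/9739·(1 − 9739/130048) = 0.0014126016
section 2: (76188/270126)²·6.80²/17379·(1 − 17379/76188) = 0.0001633769
section 3: (44506/270126)²·7.19²/4387·(1 − 4387/44506) = 0.0002883540
section 4: (19384/270126)²·8.14²/3923·(1 − 3923/19384) = 0.0000693711
Sum = 0.0019337036 → 0.0019337.

0.0019337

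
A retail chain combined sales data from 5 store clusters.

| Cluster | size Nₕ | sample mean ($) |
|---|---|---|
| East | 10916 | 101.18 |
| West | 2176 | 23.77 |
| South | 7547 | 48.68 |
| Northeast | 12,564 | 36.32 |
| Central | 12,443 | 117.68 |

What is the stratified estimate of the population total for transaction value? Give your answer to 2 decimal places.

East: 10916·101.18 = 1104480.88
West: 2176·23.77 = 51723.52
South: 7547·48.68 = 367387.96
Northeast: 12564·36.32 = 456324.48
Central: 12443·117.68 = 1464292.24
τ̂ = Σ Nₕx̄ₕ = 3444209.08.

3444209.08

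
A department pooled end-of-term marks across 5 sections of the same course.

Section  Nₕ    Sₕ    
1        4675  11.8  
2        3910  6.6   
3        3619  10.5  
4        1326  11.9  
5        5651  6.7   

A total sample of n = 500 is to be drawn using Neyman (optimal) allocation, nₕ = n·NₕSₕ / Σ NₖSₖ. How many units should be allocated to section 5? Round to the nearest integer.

110

Σ NₕSₕ = 4675·11.8 + 3910·6.6 + 3619·10.5 + 1326·11.9 + 5651·6.7 = 172611.6.
Share for 5: 37861.7/172611.6 = 0.21935.
n_5 = 500 × 0.21935 = 109.673... → 110.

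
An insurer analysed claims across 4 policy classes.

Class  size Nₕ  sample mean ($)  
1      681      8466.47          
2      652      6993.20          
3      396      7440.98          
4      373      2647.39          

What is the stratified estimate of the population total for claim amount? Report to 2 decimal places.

14259337.02

1: 681·8466.47 = 5765666.07
2: 652·6993.20 = 4559566.4
3: 396·7440.98 = 2946628.08
4: 373·2647.39 = 987476.47
τ̂ = Σ Nₕx̄ₕ = 14259337.02.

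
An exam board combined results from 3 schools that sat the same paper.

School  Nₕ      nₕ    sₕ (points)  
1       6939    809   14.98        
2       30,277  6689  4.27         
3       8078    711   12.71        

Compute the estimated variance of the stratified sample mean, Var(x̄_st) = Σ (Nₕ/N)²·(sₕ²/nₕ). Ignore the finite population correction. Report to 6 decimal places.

0.014955

N = 45294. Term for each stratum: Wₕ²sₕ²/nₕ.
Var(x̄_st) = 0.006510098 + 0.001217976 + 0.007226830 = 0.014954905 → 0.014955.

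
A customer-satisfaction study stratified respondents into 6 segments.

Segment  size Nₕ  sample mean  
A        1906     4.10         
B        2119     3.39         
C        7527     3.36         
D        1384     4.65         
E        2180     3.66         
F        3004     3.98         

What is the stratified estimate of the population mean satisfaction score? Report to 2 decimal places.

3.68

N = 1906 + 2119 + 7527 + 1384 + 2180 + 3004 = 18120.
The stratified mean weights each stratum mean by its population share Nₕ/N.
Σ Nₕx̄ₕ = 1906·4.10 + 2119·3.39 + 7527·3.36 + 1384·4.65 + 2180·3.66 + 3004·3.98 = 7814.6 + 7183.41 + 25290.72 + 6435.6 + 7978.8 + 11955.92 = 66659.05.
Divide by N: 66659.05 / 18120 = 3.6788... → 3.68.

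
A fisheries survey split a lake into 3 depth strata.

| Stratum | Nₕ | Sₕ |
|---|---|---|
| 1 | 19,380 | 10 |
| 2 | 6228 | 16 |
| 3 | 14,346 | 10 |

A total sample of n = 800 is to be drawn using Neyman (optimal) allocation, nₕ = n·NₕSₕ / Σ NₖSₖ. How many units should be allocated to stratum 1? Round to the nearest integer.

355

1: NₕSₕ = 19380·10 = 193800
2: NₕSₕ = 6228·16 = 99648
3: NₕSₕ = 14346·10 = 143460
Σ NₕSₕ = 436908.
n_1 = 800·193800/436908 = 354.857... → 355.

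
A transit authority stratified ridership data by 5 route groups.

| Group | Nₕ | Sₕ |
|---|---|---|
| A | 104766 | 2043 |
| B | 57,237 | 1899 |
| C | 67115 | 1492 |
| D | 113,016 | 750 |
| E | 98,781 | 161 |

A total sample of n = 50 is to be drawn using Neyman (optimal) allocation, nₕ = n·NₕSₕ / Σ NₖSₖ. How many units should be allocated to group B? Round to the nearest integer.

10

A: NₕSₕ = 104766·2043 = 214036938
B: NₕSₕ = 57237·1899 = 108693063
C: NₕSₕ = 67115·1492 = 100135580
D: NₕSₕ = 113016·750 = 84762000
E: NₕSₕ = 98781·161 = 15903741
Σ NₕSₕ = 523531322.
n_B = 50·108693063/523531322 = 10.381... → 10.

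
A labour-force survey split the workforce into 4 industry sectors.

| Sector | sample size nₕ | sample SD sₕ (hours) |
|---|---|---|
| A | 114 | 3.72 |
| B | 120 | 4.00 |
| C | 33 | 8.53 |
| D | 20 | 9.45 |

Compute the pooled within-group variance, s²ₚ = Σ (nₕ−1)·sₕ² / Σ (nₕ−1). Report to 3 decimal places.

Degrees of freedom: 113 + 119 + 32 + 19 = 283.
Σ(nₕ−1)sₕ² = 113·13.8384 + 119·16 + 32·72.7609 + 19·89.3025 = 7492.8355.
s²ₚ = 7492.8355 / 283 = 26.47645... → 26.476.

26.476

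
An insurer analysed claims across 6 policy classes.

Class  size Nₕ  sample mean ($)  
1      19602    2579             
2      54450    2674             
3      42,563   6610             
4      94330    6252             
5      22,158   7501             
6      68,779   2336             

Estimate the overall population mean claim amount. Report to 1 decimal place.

4618.1

N = 301882; weights Wₕ = Nₕ/N = (0.0649, 0.1804, 0.1410, 0.3125, 0.0734, 0.2278).
x̄_st = Σ Wₕ·x̄ₕ = 0.0649·2579 + 0.1804·2674 + 0.1410·6610 + 0.3125·6252 + 0.0734·7501 + 0.2278·2336 ≈ 4618.097...
→ 4618.1.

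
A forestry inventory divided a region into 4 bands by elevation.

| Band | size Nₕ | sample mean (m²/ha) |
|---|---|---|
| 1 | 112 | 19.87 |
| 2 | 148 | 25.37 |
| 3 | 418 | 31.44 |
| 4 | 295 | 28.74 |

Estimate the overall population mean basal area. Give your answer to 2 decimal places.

28.37

N = 973; weights Wₕ = Nₕ/N = (0.1151, 0.1521, 0.4296, 0.3032).
x̄_st = Σ Wₕ·x̄ₕ = 0.1151·19.87 + 0.1521·25.37 + 0.4296·31.44 + 0.3032·28.74 ≈ 28.3663...
→ 28.37.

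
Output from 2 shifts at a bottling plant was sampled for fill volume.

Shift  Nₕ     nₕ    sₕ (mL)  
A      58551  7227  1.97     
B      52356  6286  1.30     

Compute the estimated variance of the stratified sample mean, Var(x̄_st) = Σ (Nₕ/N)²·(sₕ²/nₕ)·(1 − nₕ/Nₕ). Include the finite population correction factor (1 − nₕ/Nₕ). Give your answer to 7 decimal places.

N = 110907; Wₕ = Nₕ/N.
shift A: (58551/110907)²·1.97²/7227·(1 − 7227/58551) = 0.0001311932
shift B: (52356/110907)²·1.30²/6286·(1 − 6286/52356) = 0.0000527204
Sum = 0.0001839136 → 0.0001839.

0.0001839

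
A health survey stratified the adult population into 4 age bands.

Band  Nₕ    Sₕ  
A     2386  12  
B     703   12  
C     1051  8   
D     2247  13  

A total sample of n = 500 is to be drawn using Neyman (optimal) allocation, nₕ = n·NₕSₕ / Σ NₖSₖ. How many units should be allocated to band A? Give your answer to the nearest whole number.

A: NₕSₕ = 2386·12 = 28632
B: NₕSₕ = 703·12 = 8436
C: NₕSₕ = 1051·8 = 8408
D: NₕSₕ = 2247·13 = 29211
Σ NₕSₕ = 74687.
n_A = 500·28632/74687 = 191.680... → 192.

192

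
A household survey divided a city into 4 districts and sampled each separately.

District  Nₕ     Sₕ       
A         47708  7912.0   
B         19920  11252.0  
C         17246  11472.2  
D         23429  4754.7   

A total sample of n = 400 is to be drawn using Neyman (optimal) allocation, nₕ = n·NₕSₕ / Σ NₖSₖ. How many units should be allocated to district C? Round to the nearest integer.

87

A: NₕSₕ = 47708·7912.0 = 377465696
B: NₕSₕ = 19920·11252.0 = 224139840
C: NₕSₕ = 17246·11472.2 = 197849561.2
D: NₕSₕ = 23429·4754.7 = 111397866.3
Σ NₕSₕ = 910852963.5.
n_C = 400·197849561.2/910852963.5 = 86.885... → 87.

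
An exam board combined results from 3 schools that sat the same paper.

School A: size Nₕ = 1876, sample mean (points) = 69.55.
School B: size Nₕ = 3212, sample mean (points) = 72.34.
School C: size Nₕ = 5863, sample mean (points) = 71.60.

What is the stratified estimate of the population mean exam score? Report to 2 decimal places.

71.47

N = 10951; weights Wₕ = Nₕ/N = (0.1713, 0.2933, 0.5354).
x̄_st = Σ Wₕ·x̄ₕ = 0.1713·69.55 + 0.2933·72.34 + 0.5354·71.60 ≈ 71.4659...
→ 71.47.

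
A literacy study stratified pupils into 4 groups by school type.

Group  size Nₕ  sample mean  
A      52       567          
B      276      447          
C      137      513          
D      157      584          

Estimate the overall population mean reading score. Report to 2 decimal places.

N = 52 + 276 + 137 + 157 = 622.
Overall mean = Σ (Nₕ/N)·x̄ₕ — weight by population share, not a simple average.
Σ Nₕx̄ₕ = 52·567 + 276·447 + 137·513 + 157·584 = 29484 + 123372 + 70281 + 91688 = 314825.
Divide by N: 314825 / 622 = 506.1495... → 506.15.

506.15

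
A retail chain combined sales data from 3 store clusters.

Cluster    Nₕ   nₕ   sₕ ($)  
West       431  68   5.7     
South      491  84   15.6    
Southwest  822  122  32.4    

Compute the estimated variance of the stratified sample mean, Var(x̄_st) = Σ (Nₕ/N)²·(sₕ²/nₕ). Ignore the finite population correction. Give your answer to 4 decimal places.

N = 1744. Term for each stratum: Wₕ²sₕ²/nₕ.
Var(x̄_st) = 0.0291811 + 0.2296360 + 1.9115289 = 2.1703460 → 2.1703.

2.1703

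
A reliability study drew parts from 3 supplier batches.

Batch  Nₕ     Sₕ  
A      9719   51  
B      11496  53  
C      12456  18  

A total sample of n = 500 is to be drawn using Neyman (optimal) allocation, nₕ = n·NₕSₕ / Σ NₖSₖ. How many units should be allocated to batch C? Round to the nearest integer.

84

Σ NₕSₕ = 9719·51 + 11496·53 + 12456·18 = 1329165.
Share for C: 224208/1329165 = 0.16868.
n_C = 500 × 0.16868 = 84.342... → 84.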